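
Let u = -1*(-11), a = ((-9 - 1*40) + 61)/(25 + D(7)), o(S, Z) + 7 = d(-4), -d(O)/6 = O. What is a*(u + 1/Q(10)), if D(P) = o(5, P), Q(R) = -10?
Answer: 109/35 ≈ 3.1143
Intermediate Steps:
d(O) = -6*O
o(S, Z) = 17 (o(S, Z) = -7 - 6*(-4) = -7 + 24 = 17)
D(P) = 17
a = 2/7 (a = ((-9 - 1*40) + 61)/(25 + 17) = ((-9 - 40) + 61)/42 = (-49 + 61)*(1/42) = 12*(1/42) = 2/7 ≈ 0.28571)
u = 11
a*(u + 1/Q(10)) = 2*(11 + 1/(-10))/7 = 2*(11 - ⅒)/7 = (2/7)*(109/10) = 109/35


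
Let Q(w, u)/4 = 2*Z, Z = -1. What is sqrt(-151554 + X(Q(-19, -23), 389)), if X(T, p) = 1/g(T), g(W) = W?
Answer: I*sqrt(2424866)/4 ≈ 389.3*I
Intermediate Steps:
Q(w, u) = -8 (Q(w, u) = 4*(2*(-1)) = 4*(-2) = -8)
X(T, p) = 1/T
sqrt(-151554 + X(Q(-19, -23), 389)) = sqrt(-151554 + 1/(-8)) = sqrt(-151554 - 1/8) = sqrt(-1212433/8) = I*sqrt(2424866)/4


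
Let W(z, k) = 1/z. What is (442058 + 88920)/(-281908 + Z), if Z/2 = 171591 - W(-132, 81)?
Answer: 35044548/4044085 ≈ 8.6656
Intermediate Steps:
Z = 22650013/66 (Z = 2*(171591 - 1/(-132)) = 2*(171591 - 1*(-1/132)) = 2*(171591 + 1/132) = 2*(22650013/132) = 22650013/66 ≈ 3.4318e+5)
(442058 + 88920)/(-281908 + Z) = (442058 + 88920)/(-281908 + 22650013/66) = 530978/(4044085/66) = 530978*(66/4044085) = 35044548/4044085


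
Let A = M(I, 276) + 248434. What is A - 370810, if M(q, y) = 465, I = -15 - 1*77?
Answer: -121911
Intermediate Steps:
I = -92 (I = -15 - 77 = -92)
A = 248899 (A = 465 + 248434 = 248899)
A - 370810 = 248899 - 370810 = -121911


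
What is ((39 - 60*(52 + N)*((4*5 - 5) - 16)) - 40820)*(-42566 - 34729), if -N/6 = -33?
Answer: 1992742395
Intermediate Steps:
N = 198 (N = -6*(-33) = 198)
((39 - 60*(52 + N)*((4*5 - 5) - 16)) - 40820)*(-42566 - 34729) = ((39 - 60*(52 + 198)*((4*5 - 5) - 16)) - 40820)*(-42566 - 34729) = ((39 - 15000*((20 - 5) - 16)) - 40820)*(-77295) = ((39 - 15000*(15 - 16)) - 40820)*(-77295) = ((39 - 15000*(-1)) - 40820)*(-77295) = ((39 - 60*(-250)) - 40820)*(-77295) = ((39 + 15000) - 40820)*(-77295) = (15039 - 40820)*(-77295) = -25781*(-77295) = 1992742395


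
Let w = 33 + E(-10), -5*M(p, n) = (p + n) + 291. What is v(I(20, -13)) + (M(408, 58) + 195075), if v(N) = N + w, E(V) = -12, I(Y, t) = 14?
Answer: 974793/5 ≈ 1.9496e+5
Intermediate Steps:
M(p, n) = -291/5 - n/5 - p/5 (M(p, n) = -((p + n) + 291)/5 = -((n + p) + 291)/5 = -(291 + n + p)/5 = -291/5 - n/5 - p/5)
w = 21 (w = 33 - 12 = 21)
v(N) = 21 + N (v(N) = N + 21 = 21 + N)
v(I(20, -13)) + (M(408, 58) + 195075) = (21 + 14) + ((-291/5 - 1/5*58 - 1/5*408) + 195075) = 35 + ((-291/5 - 58/5 - 408/5) + 195075) = 35 + (-757/5 + 195075) = 35 + 974618/5 = 974793/5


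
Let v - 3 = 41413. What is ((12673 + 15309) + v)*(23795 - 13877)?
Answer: 688289364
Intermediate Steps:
v = 41416 (v = 3 + 41413 = 41416)
((12673 + 15309) + v)*(23795 - 13877) = ((12673 + 15309) + 41416)*(23795 - 13877) = (27982 + 41416)*9918 = 69398*9918 = 688289364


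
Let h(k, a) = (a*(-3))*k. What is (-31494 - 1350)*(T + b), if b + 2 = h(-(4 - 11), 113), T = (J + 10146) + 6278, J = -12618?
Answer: -46999764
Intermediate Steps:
T = 3806 (T = (-12618 + 10146) + 6278 = -2472 + 6278 = 3806)
h(k, a) = -3*a*k (h(k, a) = (-3*a)*k = -3*a*k)
b = -2375 (b = -2 - 3*113*(-(4 - 11)) = -2 - 3*113*(-1*(-7)) = -2 - 3*113*7 = -2 - 2373 = -2375)
(-31494 - 1350)*(T + b) = (-31494 - 1350)*(3806 - 2375) = -32844*1431 = -46999764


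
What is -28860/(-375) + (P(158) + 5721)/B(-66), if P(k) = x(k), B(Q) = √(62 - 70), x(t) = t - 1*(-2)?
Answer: 1924/25 - 5881*I*√2/4 ≈ 76.96 - 2079.2*I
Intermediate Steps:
x(t) = 2 + t (x(t) = t + 2 = 2 + t)
B(Q) = 2*I*√2 (B(Q) = √(-8) = 2*I*√2)
P(k) = 2 + k
-28860/(-375) + (P(158) + 5721)/B(-66) = -28860/(-375) + ((2 + 158) + 5721)/((2*I*√2)) = -28860*(-1/375) + (160 + 5721)*(-I*√2/4) = 1924/25 + 5881*(-I*√2/4) = 1924/25 - 5881*I*√2/4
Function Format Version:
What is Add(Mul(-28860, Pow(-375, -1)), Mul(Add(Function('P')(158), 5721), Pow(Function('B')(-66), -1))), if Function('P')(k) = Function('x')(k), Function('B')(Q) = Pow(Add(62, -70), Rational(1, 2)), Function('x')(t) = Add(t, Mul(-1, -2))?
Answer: Add(Rational(1924, 25), Mul(Rational(-5881, 4), I, Pow(2, Rational(1, 2)))) ≈ Add(76.960, Mul(-2079.2, I))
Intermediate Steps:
Function('x')(t) = Add(2, t) (Function('x')(t) = Add(t, 2) = Add(2, t))
Function('B')(Q) = Mul(2, I, Pow(2, Rational(1, 2))) (Function('B')(Q) = Pow(-8, Rational(1, 2)) = Mul(2, I, Pow(2, Rational(1, 2))))
Function('P')(k) = Add(2, k)
Add(Mul(-28860, Pow(-375, -1)), Mul(Add(Function('P')(158), 5721), Pow(Function('B')(-66), -1))) = Add(Mul(-28860, Pow(-375, -1)), Mul(Add(Add(2, 158), 5721), Pow(Mul(2, I, Pow(2, Rational(1, 2))), -1))) = Add(Mul(-28860, Rational(-1, 375)), Mul(Add(160, 5721), Mul(Rational(-1, 4), I, Pow(2, Rational(1, 2))))) = Add(Rational(1924, 25), Mul(5881, Mul(Rational(-1, 4), I, Pow(2, Rational(1, 2))))) = Add(Rational(1924, 25), Mul(Rational(-5881, 4), I, Pow(2, Rational(1, 2))))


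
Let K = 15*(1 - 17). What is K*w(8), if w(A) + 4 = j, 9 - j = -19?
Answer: -5760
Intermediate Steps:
j = 28 (j = 9 - 1*(-19) = 9 + 19 = 28)
w(A) = 24 (w(A) = -4 + 28 = 24)
K = -240 (K = 15*(-16) = -240)
K*w(8) = -240*24 = -5760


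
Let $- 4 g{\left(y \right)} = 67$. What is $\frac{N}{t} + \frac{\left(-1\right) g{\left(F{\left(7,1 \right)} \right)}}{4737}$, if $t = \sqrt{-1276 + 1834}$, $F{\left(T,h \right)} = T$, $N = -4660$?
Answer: $\frac{67}{18948} - \frac{2330 \sqrt{62}}{93} \approx -197.27$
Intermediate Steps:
$g{\left(y \right)} = - \frac{67}{4}$ ($g{\left(y \right)} = \left(- \frac{1}{4}\right) 67 = - \frac{67}{4}$)
$t = 3 \sqrt{62}$ ($t = \sqrt{558} = 3 \sqrt{62} \approx 23.622$)
$\frac{N}{t} + \frac{\left(-1\right) g{\left(F{\left(7,1 \right)} \right)}}{4737} = - \frac{4660}{3 \sqrt{62}} + \frac{\left(-1\right) \left(- \frac{67}{4}\right)}{4737} = - 4660 \frac{\sqrt{62}}{186} + \frac{67}{4} \cdot \frac{1}{4737} = - \frac{2330 \sqrt{62}}{93} + \frac{67}{18948} = \frac{67}{18948} - \frac{2330 \sqrt{62}}{93}$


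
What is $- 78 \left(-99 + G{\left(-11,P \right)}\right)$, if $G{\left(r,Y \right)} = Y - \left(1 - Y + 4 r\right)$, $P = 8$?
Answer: $3120$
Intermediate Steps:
$G{\left(r,Y \right)} = -1 - 4 r + 2 Y$ ($G{\left(r,Y \right)} = Y - \left(1 - Y + 4 r\right) = -1 - 4 r + 2 Y$)
$- 78 \left(-99 + G{\left(-11,P \right)}\right) = - 78 \left(-99 - -59\right) = - 78 \left(-99 + \left(-1 + 44 + 16\right)\right) = - 78 \left(-99 + 59\right) = \left(-78\right) \left(-40\right) = 3120$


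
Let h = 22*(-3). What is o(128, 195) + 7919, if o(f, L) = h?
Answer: 7853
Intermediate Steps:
h = -66
o(f, L) = -66
o(128, 195) + 7919 = -66 + 7919 = 7853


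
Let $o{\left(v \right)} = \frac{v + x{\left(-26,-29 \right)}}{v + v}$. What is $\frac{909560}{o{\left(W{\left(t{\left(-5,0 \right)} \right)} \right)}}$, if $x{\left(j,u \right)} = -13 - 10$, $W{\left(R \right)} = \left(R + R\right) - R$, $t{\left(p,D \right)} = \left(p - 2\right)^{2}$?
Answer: $\frac{44568440}{13} \approx 3.4283 \cdot 10^{6}$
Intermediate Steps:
$t{\left(p,D \right)} = \left(-2 + p\right)^{2}$
$W{\left(R \right)} = R$ ($W{\left(R \right)} = 2 R - R = R$)
$x{\left(j,u \right)} = -23$
$o{\left(v \right)} = \frac{-23 + v}{2 v}$ ($o{\left(v \right)} = \frac{v - 23}{v + v} = \frac{-23 + v}{2 v}$)
$\frac{909560}{o{\left(W{\left(t{\left(-5,0 \right)} \right)} \right)}} = \frac{909560}{\frac{1}{2} \frac{1}{\left(-2 - 5\right)^{2}} \left(-23 + \left(-2 - 5\right)^{2}\right)} = \frac{909560}{\frac{1}{2} \frac{1}{\left(-7\right)^{2}} \left(-23 + \left(-7\right)^{2}\right)} = \frac{909560}{\frac{1}{2} \cdot \frac{1}{49} \left(-23 + 49\right)} = \frac{909560}{\frac{1}{2} \cdot \frac{1}{49} \cdot 26} = \frac{909560}{\frac{13}{49}} = 909560 \cdot \frac{49}{13} = \frac{44568440}{13}$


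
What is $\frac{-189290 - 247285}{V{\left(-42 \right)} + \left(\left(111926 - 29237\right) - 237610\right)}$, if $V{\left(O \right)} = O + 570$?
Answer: $\frac{436575}{154393} \approx 2.8277$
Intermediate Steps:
$V{\left(O \right)} = 570 + O$
$\frac{-189290 - 247285}{V{\left(-42 \right)} + \left(\left(111926 - 29237\right) - 237610\right)} = \frac{-189290 - 247285}{\left(570 - 42\right) + \left(\left(111926 - 29237\right) - 237610\right)} = - \frac{436575}{528 + \left(82689 - 237610\right)} = - \frac{436575}{528 - 154921} = - \frac{436575}{-154393} = \left(-436575\right) \left(- \frac{1}{154393}\right) = \frac{436575}{154393}$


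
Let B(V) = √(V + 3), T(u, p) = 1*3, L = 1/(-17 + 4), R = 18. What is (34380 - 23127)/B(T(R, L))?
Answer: 3751*√6/2 ≈ 4594.0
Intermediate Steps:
L = -1/13 (L = 1/(-13) = -1/13 ≈ -0.076923)
T(u, p) = 3
B(V) = √(3 + V)
(34380 - 23127)/B(T(R, L)) = (34380 - 23127)/(√(3 + 3)) = 11253/(√6) = 11253*(√6/6) = 3751*√6/2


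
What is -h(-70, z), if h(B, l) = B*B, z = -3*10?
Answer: -4900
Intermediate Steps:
z = -30
h(B, l) = B²
-h(-70, z) = -1*(-70)² = -1*4900 = -4900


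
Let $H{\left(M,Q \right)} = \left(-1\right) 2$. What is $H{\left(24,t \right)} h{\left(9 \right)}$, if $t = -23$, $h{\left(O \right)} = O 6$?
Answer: $-108$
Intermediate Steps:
$h{\left(O \right)} = 6 O$
$H{\left(M,Q \right)} = -2$
$H{\left(24,t \right)} h{\left(9 \right)} = - 2 \cdot 6 \cdot 9 = \left(-2\right) 54 = -108$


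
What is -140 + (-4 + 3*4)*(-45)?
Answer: -500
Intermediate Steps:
-140 + (-4 + 3*4)*(-45) = -140 + (-4 + 12)*(-45) = -140 + 8*(-45) = -140 - 360 = -500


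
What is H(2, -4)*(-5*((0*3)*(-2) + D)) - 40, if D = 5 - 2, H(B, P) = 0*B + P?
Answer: 20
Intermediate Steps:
H(B, P) = P (H(B, P) = 0 + P = P)
D = 3
H(2, -4)*(-5*((0*3)*(-2) + D)) - 40 = -(-20)*((0*3)*(-2) + 3) - 40 = -(-20)*(0*(-2) + 3) - 40 = -(-20)*(0 + 3) - 40 = -(-20)*3 - 40 = -4*(-15) - 40 = 60 - 40 = 20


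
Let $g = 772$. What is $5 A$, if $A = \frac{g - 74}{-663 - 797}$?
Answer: $- \frac{349}{146} \approx -2.3904$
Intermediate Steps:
$A = - \frac{349}{730}$ ($A = \frac{772 - 74}{-663 - 797} = \frac{698}{-1460} = 698 \left(- \frac{1}{1460}\right) = - \frac{349}{730} \approx -0.47808$)
$5 A = 5 \left(- \frac{349}{730}\right) = - \frac{349}{146}$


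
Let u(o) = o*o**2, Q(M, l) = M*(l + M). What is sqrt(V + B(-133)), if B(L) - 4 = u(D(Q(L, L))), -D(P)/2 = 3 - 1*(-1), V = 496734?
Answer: sqrt(496226) ≈ 704.43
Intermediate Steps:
Q(M, l) = M*(M + l)
D(P) = -8 (D(P) = -2*(3 - 1*(-1)) = -2*(3 + 1) = -2*4 = -8)
u(o) = o**3
B(L) = -508 (B(L) = 4 + (-8)**3 = 4 - 512 = -508)
sqrt(V + B(-133)) = sqrt(496734 - 508) = sqrt(496226)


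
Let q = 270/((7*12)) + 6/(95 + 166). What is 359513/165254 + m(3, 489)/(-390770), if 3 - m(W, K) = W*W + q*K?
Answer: 5714429216589/2621798006548 ≈ 2.1796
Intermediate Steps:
q = 3943/1218 (q = 270/84 + 6/261 = 270*(1/84) + 6*(1/261) = 45/14 + 2/87 = 3943/1218 ≈ 3.2373)
m(W, K) = 3 - W² - 3943*K/1218 (m(W, K) = 3 - (W*W + 3943*K/1218) = 3 - (W² + 3943*K/1218) = 3 + (-W² - 3943*K/1218) = 3 - W² - 3943*K/1218)
359513/165254 + m(3, 489)/(-390770) = 359513/165254 + (3 - 1*3² - 3943/1218*489)/(-390770) = 359513*(1/165254) + (3 - 1*9 - 642709/406)*(-1/390770) = 359513/165254 + (3 - 9 - 642709/406)*(-1/390770) = 359513/165254 - 645145/406*(-1/390770) = 359513/165254 + 129029/31730524 = 5714429216589/2621798006548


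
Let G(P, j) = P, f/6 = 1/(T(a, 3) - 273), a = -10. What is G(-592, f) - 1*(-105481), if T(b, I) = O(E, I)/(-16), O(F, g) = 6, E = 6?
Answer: 104889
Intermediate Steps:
T(b, I) = -3/8 (T(b, I) = 6/(-16) = 6*(-1/16) = -3/8)
f = -16/729 (f = 6/(-3/8 - 273) = 6/(-2187/8) = 6*(-8/2187) = -16/729 ≈ -0.021948)
G(-592, f) - 1*(-105481) = -592 - 1*(-105481) = -592 + 105481 = 104889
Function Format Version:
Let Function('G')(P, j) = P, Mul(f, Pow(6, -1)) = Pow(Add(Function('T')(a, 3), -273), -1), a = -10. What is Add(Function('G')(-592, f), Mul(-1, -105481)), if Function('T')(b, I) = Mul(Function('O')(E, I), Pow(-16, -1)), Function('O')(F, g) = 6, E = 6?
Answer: 104889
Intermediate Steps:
Function('T')(b, I) = Rational(-3, 8) (Function('T')(b, I) = Mul(6, Pow(-16, -1)) = Mul(6, Rational(-1, 16)) = Rational(-3, 8))
f = Rational(-16, 729) (f = Mul(6, Pow(Add(Rational(-3, 8), -273), -1)) = Mul(6, Pow(Rational(-2187, 8), -1)) = Mul(6, Rational(-8, 2187)) = Rational(-16, 729) ≈ -0.021948)
Add(Function('G')(-592, f), Mul(-1, -105481)) = Add(-592, Mul(-1, -105481)) = Add(-592, 105481) = 104889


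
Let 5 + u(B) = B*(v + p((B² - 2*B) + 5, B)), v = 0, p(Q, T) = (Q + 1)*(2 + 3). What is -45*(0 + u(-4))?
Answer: 27225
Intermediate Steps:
p(Q, T) = 5 + 5*Q (p(Q, T) = (1 + Q)*5 = 5 + 5*Q)
u(B) = -5 + B*(30 - 10*B + 5*B²) (u(B) = -5 + B*(0 + (5 + 5*((B² - 2*B) + 5))) = -5 + B*(0 + (5 + 5*(5 + B² - 2*B))) = -5 + B*(0 + (5 + (25 - 10*B + 5*B²))) = -5 + B*(0 + (30 - 10*B + 5*B²)) = -5 + B*(30 - 10*B + 5*B²))
-45*(0 + u(-4)) = -45*(0 + (-5 + 5*(-4)*(6 + (-4)² - 2*(-4)))) = -45*(0 + (-5 + 5*(-4)*(6 + 16 + 8))) = -45*(0 + (-5 + 5*(-4)*30)) = -45*(0 + (-5 - 600)) = -45*(0 - 605) = -45*(-605) = 27225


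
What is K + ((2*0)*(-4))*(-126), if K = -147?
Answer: -147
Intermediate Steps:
K + ((2*0)*(-4))*(-126) = -147 + ((2*0)*(-4))*(-126) = -147 + (0*(-4))*(-126) = -147 + 0*(-126) = -147 + 0 = -147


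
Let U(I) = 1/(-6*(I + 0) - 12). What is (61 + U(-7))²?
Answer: 3352561/900 ≈ 3725.1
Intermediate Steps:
U(I) = 1/(-12 - 6*I) (U(I) = 1/(-6*I - 12) = 1/(-12 - 6*I))
(61 + U(-7))² = (61 - 1/(12 + 6*(-7)))² = (61 - 1/(12 - 42))² = (61 - 1/(-30))² = (61 - 1*(-1/30))² = (61 + 1/30)² = (1831/30)² = 3352561/900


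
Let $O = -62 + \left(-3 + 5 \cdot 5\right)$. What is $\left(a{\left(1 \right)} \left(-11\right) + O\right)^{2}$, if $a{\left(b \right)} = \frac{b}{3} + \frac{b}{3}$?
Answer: $\frac{20164}{9} \approx 2240.4$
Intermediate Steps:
$a{\left(b \right)} = \frac{2 b}{3}$ ($a{\left(b \right)} = b \frac{1}{3} + b \frac{1}{3} = \frac{b}{3} + \frac{b}{3} = \frac{2 b}{3}$)
$O = -40$ ($O = -62 + \left(-3 + 25\right) = -62 + 22 = -40$)
$\left(a{\left(1 \right)} \left(-11\right) + O\right)^{2} = \left(\frac{2}{3} \cdot 1 \left(-11\right) - 40\right)^{2} = \left(\frac{2}{3} \left(-11\right) - 40\right)^{2} = \left(- \frac{22}{3} - 40\right)^{2} = \left(- \frac{142}{3}\right)^{2} = \frac{20164}{9}$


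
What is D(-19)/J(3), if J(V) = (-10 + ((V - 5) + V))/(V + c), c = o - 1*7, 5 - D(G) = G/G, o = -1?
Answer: 20/9 ≈ 2.2222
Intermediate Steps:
D(G) = 4 (D(G) = 5 - G/G = 5 - 1*1 = 5 - 1 = 4)
c = -8 (c = -1 - 1*7 = -1 - 7 = -8)
J(V) = (-15 + 2*V)/(-8 + V) (J(V) = (-10 + ((V - 5) + V))/(V - 8) = (-10 + ((-5 + V) + V))/(-8 + V) = (-10 + (-5 + 2*V))/(-8 + V) = (-15 + 2*V)/(-8 + V))
D(-19)/J(3) = 4/(((-15 + 2*3)/(-8 + 3))) = 4/(((-15 + 6)/(-5))) = 4/((-1/5*(-9))) = 4/(9/5) = 4*(5/9) = 20/9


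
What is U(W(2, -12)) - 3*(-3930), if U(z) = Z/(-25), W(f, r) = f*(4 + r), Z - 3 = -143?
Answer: 58978/5 ≈ 11796.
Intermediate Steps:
Z = -140 (Z = 3 - 143 = -140)
U(z) = 28/5 (U(z) = -140/(-25) = -140*(-1/25) = 28/5)
U(W(2, -12)) - 3*(-3930) = 28/5 - 3*(-3930) = 28/5 + 11790 = 58978/5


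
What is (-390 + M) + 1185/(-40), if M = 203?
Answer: -1733/8 ≈ -216.63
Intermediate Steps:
(-390 + M) + 1185/(-40) = (-390 + 203) + 1185/(-40) = -187 + 1185*(-1/40) = -187 - 237/8 = -1733/8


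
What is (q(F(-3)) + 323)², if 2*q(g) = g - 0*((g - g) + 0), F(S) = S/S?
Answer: 418609/4 ≈ 1.0465e+5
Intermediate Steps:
F(S) = 1
q(g) = g/2 (q(g) = (g - 0*((g - g) + 0))/2 = (g - 0*(0 + 0))/2 = (g - 0*0)/2 = (g - 1*0)/2 = (g + 0)/2 = g/2)
(q(F(-3)) + 323)² = ((½)*1 + 323)² = (½ + 323)² = (647/2)² = 418609/4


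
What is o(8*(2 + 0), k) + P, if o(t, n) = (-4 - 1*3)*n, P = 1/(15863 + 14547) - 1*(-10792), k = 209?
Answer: 283694891/30410 ≈ 9329.0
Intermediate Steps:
P = 328184721/30410 (P = 1/30410 + 10792 = 328184721/30410 ≈ 10792.)
o(t, n) = -7*n (o(t, n) = (-4 - 3)*n = -7*n)
o(8*(2 + 0), k) + P = -7*209 + 328184721/30410 = -1463 + 328184721/30410 = 283694891/30410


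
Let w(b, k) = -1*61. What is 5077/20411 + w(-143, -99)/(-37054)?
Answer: 189368229/756309194 ≈ 0.25038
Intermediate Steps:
w(b, k) = -61
5077/20411 + w(-143, -99)/(-37054) = 5077/20411 - 61/(-37054) = 5077*(1/20411) - 61*(-1/37054) = 5077/20411 + 61/37054 = 189368229/756309194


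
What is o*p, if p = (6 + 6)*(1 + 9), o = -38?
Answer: -4560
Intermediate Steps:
p = 120 (p = 12*10 = 120)
o*p = -38*120 = -4560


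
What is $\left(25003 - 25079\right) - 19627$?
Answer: $-19703$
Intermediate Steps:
$\left(25003 - 25079\right) - 19627 = -76 - 19627 = -19703$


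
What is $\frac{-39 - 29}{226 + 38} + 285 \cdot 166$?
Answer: $\frac{3122443}{66} \approx 47310.0$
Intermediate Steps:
$\frac{-39 - 29}{226 + 38} + 285 \cdot 166 = - \frac{68}{264} + 47310 = \left(-68\right) \frac{1}{264} + 47310 = - \frac{17}{66} + 47310 = \frac{3122443}{66}$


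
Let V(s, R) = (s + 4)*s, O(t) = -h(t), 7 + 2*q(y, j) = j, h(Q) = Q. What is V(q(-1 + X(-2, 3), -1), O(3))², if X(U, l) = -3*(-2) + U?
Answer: 0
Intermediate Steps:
X(U, l) = 6 + U
q(y, j) = -7/2 + j/2
O(t) = -t
V(s, R) = s*(4 + s) (V(s, R) = (4 + s)*s = s*(4 + s))
V(q(-1 + X(-2, 3), -1), O(3))² = ((-7/2 + (½)*(-1))*(4 + (-7/2 + (½)*(-1))))² = ((-7/2 - ½)*(4 + (-7/2 - ½)))² = (-4*(4 - 4))² = (-4*0)² = 0² = 0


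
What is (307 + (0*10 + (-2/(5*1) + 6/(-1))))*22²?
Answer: 727452/5 ≈ 1.4549e+5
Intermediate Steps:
(307 + (0*10 + (-2/(5*1) + 6/(-1))))*22² = (307 + (0 + (-2/5 + 6*(-1))))*484 = (307 + (0 + (-2*⅕ - 6)))*484 = (307 + (0 + (-⅖ - 6)))*484 = (307 + (0 - 32/5))*484 = (307 - 32/5)*484 = (1503/5)*484 = 727452/5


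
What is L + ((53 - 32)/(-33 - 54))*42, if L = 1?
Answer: -265/29 ≈ -9.1379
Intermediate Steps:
L + ((53 - 32)/(-33 - 54))*42 = 1 + ((53 - 32)/(-33 - 54))*42 = 1 + (21/(-87))*42 = 1 + (21*(-1/87))*42 = 1 - 7/29*42 = 1 - 294/29 = -265/29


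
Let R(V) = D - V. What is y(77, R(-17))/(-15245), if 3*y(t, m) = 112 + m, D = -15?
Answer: -38/15245 ≈ -0.0024926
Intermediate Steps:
R(V) = -15 - V
y(t, m) = 112/3 + m/3 (y(t, m) = (112 + m)/3 = 112/3 + m/3)
y(77, R(-17))/(-15245) = (112/3 + (-15 - 1*(-17))/3)/(-15245) = (112/3 + (-15 + 17)/3)*(-1/15245) = (112/3 + (1/3)*2)*(-1/15245) = (112/3 + 2/3)*(-1/15245) = 38*(-1/15245) = -38/15245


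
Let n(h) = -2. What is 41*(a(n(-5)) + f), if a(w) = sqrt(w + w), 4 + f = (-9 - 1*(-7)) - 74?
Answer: -3280 + 82*I ≈ -3280.0 + 82.0*I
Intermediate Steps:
f = -80 (f = -4 + ((-9 - 1*(-7)) - 74) = -4 + ((-9 + 7) - 74) = -4 + (-2 - 74) = -4 - 76 = -80)
a(w) = sqrt(2)*sqrt(w) (a(w) = sqrt(2*w) = sqrt(2)*sqrt(w))
41*(a(n(-5)) + f) = 41*(sqrt(2)*sqrt(-2) - 80) = 41*(sqrt(2)*(I*sqrt(2)) - 80) = 41*(2*I - 80) = 41*(-80 + 2*I) = -3280 + 82*I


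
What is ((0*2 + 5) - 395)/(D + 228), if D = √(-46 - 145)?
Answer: -17784/10435 + 78*I*√191/10435 ≈ -1.7043 + 0.1033*I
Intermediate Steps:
D = I*√191 (D = √(-191) = I*√191 ≈ 13.82*I)
((0*2 + 5) - 395)/(D + 228) = ((0*2 + 5) - 395)/(I*√191 + 228) = ((0 + 5) - 395)/(228 + I*√191) = (5 - 395)/(228 + I*√191) = -390/(228 + I*√191)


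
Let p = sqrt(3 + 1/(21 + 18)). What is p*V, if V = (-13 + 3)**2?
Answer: 100*sqrt(4602)/39 ≈ 173.94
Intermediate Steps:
V = 100 (V = (-10)**2 = 100)
p = sqrt(4602)/39 (p = sqrt(3 + 1/39) = sqrt(118/39) = sqrt(4602)/39 ≈ 1.7394)
p*V = (sqrt(4602)/39)*100 = 100*sqrt(4602)/39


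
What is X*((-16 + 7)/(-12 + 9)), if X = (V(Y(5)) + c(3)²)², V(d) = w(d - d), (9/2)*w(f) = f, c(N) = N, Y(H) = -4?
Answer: 243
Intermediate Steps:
w(f) = 2*f/9
V(d) = 0 (V(d) = 2*(d - d)/9 = (2/9)*0 = 0)
X = 81 (X = (0 + 3²)² = (0 + 9)² = 9² = 81)
X*((-16 + 7)/(-12 + 9)) = 81*((-16 + 7)/(-12 + 9)) = 81*(-9/(-3)) = 81*(-9*(-⅓)) = 81*3 = 243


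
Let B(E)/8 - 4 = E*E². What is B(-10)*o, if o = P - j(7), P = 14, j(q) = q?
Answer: -55776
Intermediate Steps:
o = 7 (o = 14 - 1*7 = 14 - 7 = 7)
B(E) = 32 + 8*E³ (B(E) = 32 + 8*(E*E²) = 32 + 8*E³)
B(-10)*o = (32 + 8*(-10)³)*7 = (32 + 8*(-1000))*7 = (32 - 8000)*7 = -7968*7 = -55776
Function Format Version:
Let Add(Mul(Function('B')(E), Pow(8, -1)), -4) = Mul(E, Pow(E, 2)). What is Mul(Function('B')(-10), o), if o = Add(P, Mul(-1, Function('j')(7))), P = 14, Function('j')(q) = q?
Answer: -55776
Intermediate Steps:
o = 7 (o = Add(14, Mul(-1, 7)) = Add(14, -7) = 7)
Function('B')(E) = Add(32, Mul(8, Pow(E, 3))) (Function('B')(E) = Add(32, Mul(8, Mul(E, Pow(E, 2)))) = Add(32, Mul(8, Pow(E, 3))))
Mul(Function('B')(-10), o) = Mul(Add(32, Mul(8, Pow(-10, 3))), 7) = Mul(Add(32, Mul(8, -1000)), 7) = Mul(Add(32, -8000), 7) = Mul(-7968, 7) = -55776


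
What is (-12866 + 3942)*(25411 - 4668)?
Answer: -185110532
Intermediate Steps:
(-12866 + 3942)*(25411 - 4668) = -8924*20743 = -185110532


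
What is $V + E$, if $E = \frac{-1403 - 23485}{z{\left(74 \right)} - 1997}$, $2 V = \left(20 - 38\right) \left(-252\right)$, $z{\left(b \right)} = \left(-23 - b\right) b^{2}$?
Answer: $\frac{403084060}{177723} \approx 2268.0$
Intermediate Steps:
$z{\left(b \right)} = b^{2} \left(-23 - b\right)$
$V = 2268$ ($V = \frac{\left(20 - 38\right) \left(-252\right)}{2} = \frac{\left(-18\right) \left(-252\right)}{2} = \frac{1}{2} \cdot 4536 = 2268$)
$E = \frac{8296}{177723}$ ($E = \frac{-1403 - 23485}{74^{2} \left(-23 - 74\right) - 1997} = - \frac{24888}{5476 \left(-23 - 74\right) - 1997} = - \frac{24888}{5476 \left(-97\right) - 1997} = - \frac{24888}{-531172 - 1997} = - \frac{24888}{-533169} = \left(-24888\right) \left(- \frac{1}{533169}\right) = \frac{8296}{177723} \approx 0.046679$)
$V + E = 2268 + \frac{8296}{177723} = \frac{403084060}{177723}$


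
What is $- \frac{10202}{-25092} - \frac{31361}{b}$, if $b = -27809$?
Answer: $\frac{535308815}{348891714} \approx 1.5343$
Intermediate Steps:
$- \frac{10202}{-25092} - \frac{31361}{b} = - \frac{10202}{-25092} - \frac{31361}{-27809} = \left(-10202\right) \left(- \frac{1}{25092}\right) - - \frac{31361}{27809} = \frac{5101}{12546} + \frac{31361}{27809} = \frac{535308815}{348891714}$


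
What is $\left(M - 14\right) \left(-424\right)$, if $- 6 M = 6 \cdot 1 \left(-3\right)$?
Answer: $4664$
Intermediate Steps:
$M = 3$ ($M = - \frac{6 \cdot 1 \left(-3\right)}{6} = - \frac{6 \left(-3\right)}{6} = \left(- \frac{1}{6}\right) \left(-18\right) = 3$)
$\left(M - 14\right) \left(-424\right) = \left(3 - 14\right) \left(-424\right) = \left(-11\right) \left(-424\right) = 4664$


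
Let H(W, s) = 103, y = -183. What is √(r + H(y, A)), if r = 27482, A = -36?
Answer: 3*√3065 ≈ 166.09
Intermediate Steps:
√(r + H(y, A)) = √(27482 + 103) = √27585 = 3*√3065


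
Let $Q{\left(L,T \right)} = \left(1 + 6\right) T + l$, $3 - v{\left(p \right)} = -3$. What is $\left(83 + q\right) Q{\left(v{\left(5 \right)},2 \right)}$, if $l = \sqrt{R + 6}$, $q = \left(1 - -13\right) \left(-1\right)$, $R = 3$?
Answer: $1173$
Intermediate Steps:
$v{\left(p \right)} = 6$ ($v{\left(p \right)} = 3 - -3 = 3 + 3 = 6$)
$q = -14$ ($q = \left(1 + 13\right) \left(-1\right) = 14 \left(-1\right) = -14$)
$l = 3$ ($l = \sqrt{3 + 6} = \sqrt{9} = 3$)
$Q{\left(L,T \right)} = 3 + 7 T$ ($Q{\left(L,T \right)} = \left(1 + 6\right) T + 3 = 7 T + 3 = 3 + 7 T$)
$\left(83 + q\right) Q{\left(v{\left(5 \right)},2 \right)} = \left(83 - 14\right) \left(3 + 7 \cdot 2\right) = 69 \left(3 + 14\right) = 69 \cdot 17 = 1173$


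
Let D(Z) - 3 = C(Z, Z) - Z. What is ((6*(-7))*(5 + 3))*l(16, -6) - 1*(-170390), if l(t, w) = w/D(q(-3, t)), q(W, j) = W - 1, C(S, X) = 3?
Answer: 852958/5 ≈ 1.7059e+5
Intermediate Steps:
q(W, j) = -1 + W
D(Z) = 6 - Z (D(Z) = 3 + (3 - Z) = 6 - Z)
l(t, w) = w/10 (l(t, w) = w/(6 - (-1 - 3)) = w/(6 - 1*(-4)) = w/(6 + 4) = w/10)
((6*(-7))*(5 + 3))*l(16, -6) - 1*(-170390) = ((6*(-7))*(5 + 3))*((1/10)*(-6)) - 1*(-170390) = -42*8*(-3/5) + 170390 = -336*(-3/5) + 170390 = 1008/5 + 170390 = 852958/5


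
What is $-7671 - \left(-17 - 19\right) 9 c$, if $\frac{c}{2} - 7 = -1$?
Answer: $-3783$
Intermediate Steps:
$c = 12$ ($c = 14 + 2 \left(-1\right) = 14 - 2 = 12$)
$-7671 - \left(-17 - 19\right) 9 c = -7671 - \left(-17 - 19\right) 9 \cdot 12 = -7671 - \left(-36\right) 9 \cdot 12 = -7671 - \left(-324\right) 12 = -7671 - -3888 = -7671 + 3888 = -3783$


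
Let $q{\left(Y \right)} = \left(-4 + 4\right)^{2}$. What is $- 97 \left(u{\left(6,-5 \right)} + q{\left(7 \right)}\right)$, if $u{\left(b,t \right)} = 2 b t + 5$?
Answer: $5335$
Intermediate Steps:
$u{\left(b,t \right)} = 5 + 2 b t$ ($u{\left(b,t \right)} = 2 b t + 5 = 5 + 2 b t$)
$q{\left(Y \right)} = 0$ ($q{\left(Y \right)} = 0^{2} = 0$)
$- 97 \left(u{\left(6,-5 \right)} + q{\left(7 \right)}\right) = - 97 \left(\left(5 + 2 \cdot 6 \left(-5\right)\right) + 0\right) = - 97 \left(\left(5 - 60\right) + 0\right) = - 97 \left(-55 + 0\right) = \left(-97\right) \left(-55\right) = 5335$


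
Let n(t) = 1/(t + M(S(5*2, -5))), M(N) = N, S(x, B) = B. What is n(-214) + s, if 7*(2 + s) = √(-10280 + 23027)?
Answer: -439/219 + √12747/7 ≈ 14.124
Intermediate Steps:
n(t) = 1/(-5 + t) (n(t) = 1/(t - 5) = 1/(-5 + t))
s = -2 + √12747/7 (s = -2 + √(-10280 + 23027)/7 = -2 + √12747/7 ≈ 14.129)
n(-214) + s = 1/(-5 - 214) + (-2 + √12747/7) = 1/(-219) + (-2 + √12747/7) = -1/219 + (-2 + √12747/7) = -439/219 + √12747/7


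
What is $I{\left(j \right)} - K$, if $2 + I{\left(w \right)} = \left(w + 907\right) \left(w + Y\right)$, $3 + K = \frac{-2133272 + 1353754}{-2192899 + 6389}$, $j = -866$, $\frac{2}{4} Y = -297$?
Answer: $- \frac{65441540804}{1093255} \approx -59859.0$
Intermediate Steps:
$Y = -594$ ($Y = 2 \left(-297\right) = -594$)
$K = - \frac{2890006}{1093255}$ ($K = -3 + \frac{-2133272 + 1353754}{-2192899 + 6389} = -3 - \frac{779518}{-2186510} = -3 - - \frac{389759}{1093255} = -3 + \frac{389759}{1093255} = - \frac{2890006}{1093255} \approx -2.6435$)
$I{\left(w \right)} = -2 + \left(-594 + w\right) \left(907 + w\right)$ ($I{\left(w \right)} = -2 + \left(w + 907\right) \left(w - 594\right) = -2 + \left(907 + w\right) \left(-594 + w\right) = -2 + \left(-594 + w\right) \left(907 + w\right)$)
$I{\left(j \right)} - K = \left(-538760 + \left(-866\right)^{2} + 313 \left(-866\right)\right) - - \frac{2890006}{1093255} = \left(-538760 + 749956 - 271058\right) + \frac{2890006}{1093255} = -59862 + \frac{2890006}{1093255} = - \frac{65441540804}{1093255}$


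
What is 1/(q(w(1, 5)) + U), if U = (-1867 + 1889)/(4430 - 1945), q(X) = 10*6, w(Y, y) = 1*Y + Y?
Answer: 2485/149122 ≈ 0.016664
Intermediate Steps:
w(Y, y) = 2*Y (w(Y, y) = Y + Y = 2*Y)
q(X) = 60
U = 22/2485 ≈ 0.0088531
1/(q(w(1, 5)) + U) = 1/(60 + 22/2485) = 1/(149122/2485) = 2485/149122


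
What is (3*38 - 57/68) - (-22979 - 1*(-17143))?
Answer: 404543/68 ≈ 5949.2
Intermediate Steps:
(3*38 - 57/68) - (-22979 - 1*(-17143)) = (114 - 57*1/68) - (-22979 + 17143) = (114 - 57/68) - 1*(-5836) = 7695/68 + 5836 = 404543/68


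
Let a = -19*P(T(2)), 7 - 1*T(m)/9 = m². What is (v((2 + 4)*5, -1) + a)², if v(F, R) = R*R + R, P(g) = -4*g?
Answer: 4210704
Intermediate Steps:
T(m) = 63 - 9*m²
v(F, R) = R + R² (v(F, R) = R² + R = R + R²)
a = 2052 (a = -(-76)*(63 - 9*2²) = -(-76)*(63 - 9*4) = -(-76)*(63 - 36) = -(-76)*27 = -19*(-108) = 2052)
(v((2 + 4)*5, -1) + a)² = (-(1 - 1) + 2052)² = (-1*0 + 2052)² = (0 + 2052)² = 2052² = 4210704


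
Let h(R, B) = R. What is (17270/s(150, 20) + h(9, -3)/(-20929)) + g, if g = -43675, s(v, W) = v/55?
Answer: -2344634039/62787 ≈ -37343.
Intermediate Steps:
s(v, W) = v/55 (s(v, W) = v*(1/55) = v/55)
(17270/s(150, 20) + h(9, -3)/(-20929)) + g = (17270/(((1/55)*150)) + 9/(-20929)) - 43675 = (17270/(30/11) + 9*(-1/20929)) - 43675 = (17270*(11/30) - 9/20929) - 43675 = (18997/3 - 9/20929) - 43675 = 397588186/62787 - 43675 = -2344634039/62787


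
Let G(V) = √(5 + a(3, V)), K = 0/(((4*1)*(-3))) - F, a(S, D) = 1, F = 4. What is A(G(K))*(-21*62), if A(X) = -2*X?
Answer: 2604*√6 ≈ 6378.5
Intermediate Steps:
K = -4 (K = 0/(((4*1)*(-3))) - 1*4 = 0/((4*(-3))) - 4 = 0/(-12) - 4 = 0*(-1/12) - 4 = 0 - 4 = -4)
G(V) = √6 (G(V) = √(5 + 1) = √6)
A(G(K))*(-21*62) = (-2*√6)*(-21*62) = -2*√6*(-1302) = 2604*√6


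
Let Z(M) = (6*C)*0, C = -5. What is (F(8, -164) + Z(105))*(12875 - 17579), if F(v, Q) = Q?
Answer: 771456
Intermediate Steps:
Z(M) = 0 (Z(M) = (6*(-5))*0 = -30*0 = 0)
(F(8, -164) + Z(105))*(12875 - 17579) = (-164 + 0)*(12875 - 17579) = -164*(-4704) = 771456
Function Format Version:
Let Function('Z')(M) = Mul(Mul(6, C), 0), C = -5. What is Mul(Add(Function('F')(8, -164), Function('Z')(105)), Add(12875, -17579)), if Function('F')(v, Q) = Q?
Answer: 771456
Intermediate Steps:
Function('Z')(M) = 0 (Function('Z')(M) = Mul(Mul(6, -5), 0) = Mul(-30, 0) = 0)
Mul(Add(Function('F')(8, -164), Function('Z')(105)), Add(12875, -17579)) = Mul(Add(-164, 0), Add(12875, -17579)) = Mul(-164, -4704) = 771456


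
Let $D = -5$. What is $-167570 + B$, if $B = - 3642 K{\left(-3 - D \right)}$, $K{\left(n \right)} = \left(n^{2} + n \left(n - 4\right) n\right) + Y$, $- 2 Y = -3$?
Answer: $-158465$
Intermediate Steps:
$Y = \frac{3}{2}$ ($Y = \left(- \frac{1}{2}\right) \left(-3\right) = \frac{3}{2} \approx 1.5$)
$K{\left(n \right)} = \frac{3}{2} + n^{2} + n^{2} \left(-4 + n\right)$ ($K{\left(n \right)} = \left(n^{2} + n \left(n - 4\right) n\right) + \frac{3}{2} = \left(n^{2} + n \left(-4 + n\right) n\right) + \frac{3}{2} = \left(n^{2} + n^{2} \left(-4 + n\right)\right) + \frac{3}{2} = \frac{3}{2} + n^{2} + n^{2} \left(-4 + n\right)$)
$B = 9105$ ($B = - 3642 \left(\frac{3}{2} + \left(-3 - -5\right)^{3} - 3 \left(-3 - -5\right)^{2}\right) = - 3642 \left(\frac{3}{2} + \left(-3 + 5\right)^{3} - 3 \left(-3 + 5\right)^{2}\right) = - 3642 \left(\frac{3}{2} + 2^{3} - 3 \cdot 2^{2}\right) = - 3642 \left(\frac{3}{2} + 8 - 12\right) = \left(-3642\right) \left(- \frac{5}{2}\right) = 9105$)
$-167570 + B = -167570 + 9105 = -158465$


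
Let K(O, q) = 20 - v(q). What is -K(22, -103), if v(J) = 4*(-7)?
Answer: -48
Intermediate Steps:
v(J) = -28
K(O, q) = 48 (K(O, q) = 20 - 1*(-28) = 20 + 28 = 48)
-K(22, -103) = -1*48 = -48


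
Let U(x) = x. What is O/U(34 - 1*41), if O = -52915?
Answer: 52915/7 ≈ 7559.3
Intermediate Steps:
O/U(34 - 1*41) = -52915/(34 - 1*41) = -52915/(34 - 41) = -52915/(-7) = -52915*(-⅐) = 52915/7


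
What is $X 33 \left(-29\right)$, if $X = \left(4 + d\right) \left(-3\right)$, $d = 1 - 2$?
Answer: $8613$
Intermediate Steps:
$d = -1$
$X = -9$ ($X = \left(4 - 1\right) \left(-3\right) = 3 \left(-3\right) = -9$)
$X 33 \left(-29\right) = \left(-9\right) 33 \left(-29\right) = \left(-297\right) \left(-29\right) = 8613$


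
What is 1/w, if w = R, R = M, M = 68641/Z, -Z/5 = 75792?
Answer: -378960/68641 ≈ -5.5209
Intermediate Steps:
Z = -378960 (Z = -5*75792 = -378960)
M = -68641/378960 (M = 68641/(-378960) = 68641*(-1/378960) = -68641/378960 ≈ -0.18113)
R = -68641/378960 ≈ -0.18113
w = -68641/378960 ≈ -0.18113
1/w = 1/(-68641/378960) = -378960/68641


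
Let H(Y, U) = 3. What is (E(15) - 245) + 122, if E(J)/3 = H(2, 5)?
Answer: -114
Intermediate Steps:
E(J) = 9 (E(J) = 3*3 = 9)
(E(15) - 245) + 122 = (9 - 245) + 122 = -236 + 122 = -114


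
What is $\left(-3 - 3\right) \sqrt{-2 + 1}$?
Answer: $- 6 i \approx - 6.0 i$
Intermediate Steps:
$\left(-3 - 3\right) \sqrt{-2 + 1} = - 6 \sqrt{-1} = - 6 i$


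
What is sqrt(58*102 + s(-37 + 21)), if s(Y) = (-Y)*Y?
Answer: 2*sqrt(1415) ≈ 75.233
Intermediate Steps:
s(Y) = -Y**2
sqrt(58*102 + s(-37 + 21)) = sqrt(58*102 - (-37 + 21)**2) = sqrt(5916 - 1*(-16)**2) = sqrt(5916 - 1*256) = sqrt(5916 - 256) = sqrt(5660) = 2*sqrt(1415)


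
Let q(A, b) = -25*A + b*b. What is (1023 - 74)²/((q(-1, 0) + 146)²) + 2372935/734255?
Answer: 7691134522/226003689 ≈ 34.031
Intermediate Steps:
q(A, b) = b² - 25*A (q(A, b) = -25*A + b² = b² - 25*A)
(1023 - 74)²/((q(-1, 0) + 146)²) + 2372935/734255 = (1023 - 74)²/(((0² - 25*(-1)) + 146)²) + 2372935/734255 = 949²/(((0 + 25) + 146)²) + 2372935*(1/734255) = 900601/((25 + 146)²) + 474587/146851 = 900601/(171²) + 474587/146851 = 900601/29241 + 474587/146851 = 7691134522/226003689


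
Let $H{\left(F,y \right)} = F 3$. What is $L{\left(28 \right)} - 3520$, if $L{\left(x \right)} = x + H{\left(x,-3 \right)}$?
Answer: $-3408$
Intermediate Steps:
$H{\left(F,y \right)} = 3 F$
$L{\left(x \right)} = 4 x$ ($L{\left(x \right)} = x + 3 x = 4 x$)
$L{\left(28 \right)} - 3520 = 4 \cdot 28 - 3520 = 112 - 3520 = -3408$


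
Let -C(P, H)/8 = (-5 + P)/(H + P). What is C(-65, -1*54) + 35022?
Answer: 595294/17 ≈ 35017.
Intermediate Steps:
C(P, H) = -8*(-5 + P)/(H + P)
C(-65, -1*54) + 35022 = 8*(5 - 1*(-65))/(-1*54 - 65) + 35022 = 8*(5 + 65)/(-54 - 65) + 35022 = 8*70/(-119) + 35022 = 8*(-1/119)*70 + 35022 = -80/17 + 35022 = 595294/17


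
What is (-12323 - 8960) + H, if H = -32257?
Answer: -53540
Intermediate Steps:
(-12323 - 8960) + H = (-12323 - 8960) - 32257 = -21283 - 32257 = -53540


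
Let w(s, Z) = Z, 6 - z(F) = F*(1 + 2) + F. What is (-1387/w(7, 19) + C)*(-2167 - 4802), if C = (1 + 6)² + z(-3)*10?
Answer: -1087164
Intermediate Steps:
z(F) = 6 - 4*F (z(F) = 6 - (F*(1 + 2) + F) = 6 - (F*3 + F) = 6 - (3*F + F) = 6 - 4*F)
C = 229 (C = (1 + 6)² + (6 - 4*(-3))*10 = 7² + (6 + 12)*10 = 49 + 18*10 = 49 + 180 = 229)
(-1387/w(7, 19) + C)*(-2167 - 4802) = (-1387/19 + 229)*(-2167 - 4802) = (-1387*1/19 + 229)*(-6969) = (-73 + 229)*(-6969) = 156*(-6969) = -1087164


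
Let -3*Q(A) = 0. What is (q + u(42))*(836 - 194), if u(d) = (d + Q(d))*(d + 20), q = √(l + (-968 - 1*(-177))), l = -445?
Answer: 1671768 + 1284*I*√309 ≈ 1.6718e+6 + 22571.0*I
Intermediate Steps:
Q(A) = 0 (Q(A) = -⅓*0 = 0)
q = 2*I*√309 (q = √(-445 + (-968 - 1*(-177))) = √(-445 + (-968 + 177)) = √(-445 - 791) = √(-1236) = 2*I*√309 ≈ 35.157*I)
u(d) = d*(20 + d) (u(d) = (d + 0)*(d + 20) = d*(20 + d))
(q + u(42))*(836 - 194) = (2*I*√309 + 42*(20 + 42))*(836 - 194) = (2*I*√309 + 42*62)*642 = (2*I*√309 + 2604)*642 = (2604 + 2*I*√309)*642 = 1671768 + 1284*I*√309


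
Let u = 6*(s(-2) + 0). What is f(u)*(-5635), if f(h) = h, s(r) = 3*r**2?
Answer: -405720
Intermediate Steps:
u = 72 (u = 6*(3*(-2)**2 + 0) = 6*(3*4 + 0) = 6*(12 + 0) = 6*12 = 72)
f(u)*(-5635) = 72*(-5635) = -405720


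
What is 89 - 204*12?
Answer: -2359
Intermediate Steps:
89 - 204*12 = 89 - 51*48 = 89 - 2448 = -2359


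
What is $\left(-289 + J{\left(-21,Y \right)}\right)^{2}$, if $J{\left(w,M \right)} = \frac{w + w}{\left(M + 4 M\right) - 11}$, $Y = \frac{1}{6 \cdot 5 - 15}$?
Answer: $\frac{20802721}{256} \approx 81261.0$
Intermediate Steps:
$Y = \frac{1}{15}$ ($Y = \frac{1}{30 - 15} = \frac{1}{15} \approx 0.066667$)
$J{\left(w,M \right)} = \frac{2 w}{-11 + 5 M}$ ($J{\left(w,M \right)} = \frac{2 w}{5 M - 11} = \frac{2 w}{-11 + 5 M}$)
$\left(-289 + J{\left(-21,Y \right)}\right)^{2} = \left(-289 + 2 \left(-21\right) \frac{1}{-11 + 5 \cdot \frac{1}{15}}\right)^{2} = \left(-289 + 2 \left(-21\right) \frac{1}{-11 + \frac{1}{3}}\right)^{2} = \left(-289 + 2 \left(-21\right) \frac{1}{- \frac{32}{3}}\right)^{2} = \left(-289 + 2 \left(-21\right) \left(- \frac{3}{32}\right)\right)^{2} = \left(-289 + \frac{63}{16}\right)^{2} = \left(- \frac{4561}{16}\right)^{2} = \frac{20802721}{256}$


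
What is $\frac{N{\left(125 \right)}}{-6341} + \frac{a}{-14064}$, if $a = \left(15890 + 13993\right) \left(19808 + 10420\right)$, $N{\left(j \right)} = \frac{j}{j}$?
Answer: $- \frac{477320532629}{7431652} \approx -64228.0$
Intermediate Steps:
$N{\left(j \right)} = 1$
$a = 903303324$ ($a = 29883 \cdot 30228 = 903303324$)
$\frac{N{\left(125 \right)}}{-6341} + \frac{a}{-14064} = 1 \frac{1}{-6341} + \frac{903303324}{-14064} = 1 \left(- \frac{1}{6341}\right) + 903303324 \left(- \frac{1}{14064}\right) = - \frac{1}{6341} - \frac{75275277}{1172} = - \frac{477320532629}{7431652}$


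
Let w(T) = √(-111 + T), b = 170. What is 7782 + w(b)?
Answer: 7782 + √59 ≈ 7789.7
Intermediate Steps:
7782 + w(b) = 7782 + √(-111 + 170) = 7782 + √59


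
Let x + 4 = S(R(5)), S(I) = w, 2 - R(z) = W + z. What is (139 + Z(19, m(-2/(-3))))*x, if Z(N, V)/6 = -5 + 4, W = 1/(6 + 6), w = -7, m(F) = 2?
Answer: -1463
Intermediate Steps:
W = 1/12 ≈ 0.083333
Z(N, V) = -6 (Z(N, V) = 6*(-5 + 4) = 6*(-1) = -6)
R(z) = 23/12 - z (R(z) = 2 - (1/12 + z) = 2 + (-1/12 - z) = 23/12 - z)
S(I) = -7
x = -11 (x = -4 - 7 = -11)
(139 + Z(19, m(-2/(-3))))*x = (139 - 6)*(-11) = 133*(-11) = -1463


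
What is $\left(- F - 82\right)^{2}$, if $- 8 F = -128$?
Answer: $9604$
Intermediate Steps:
$F = 16$ ($F = \left(- \frac{1}{8}\right) \left(-128\right) = 16$)
$\left(- F - 82\right)^{2} = \left(\left(-1\right) 16 - 82\right)^{2} = \left(-16 - 82\right)^{2} = \left(-98\right)^{2} = 9604$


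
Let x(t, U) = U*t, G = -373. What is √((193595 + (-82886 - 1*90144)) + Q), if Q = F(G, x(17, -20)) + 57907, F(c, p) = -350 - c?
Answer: √78495 ≈ 280.17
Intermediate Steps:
Q = 57930 (Q = (-350 - 1*(-373)) + 57907 = (-350 + 373) + 57907 = 23 + 57907 = 57930)
√((193595 + (-82886 - 1*90144)) + Q) = √((193595 + (-82886 - 1*90144)) + 57930) = √((193595 + (-82886 - 90144)) + 57930) = √((193595 - 173030) + 57930) = √(20565 + 57930) = √78495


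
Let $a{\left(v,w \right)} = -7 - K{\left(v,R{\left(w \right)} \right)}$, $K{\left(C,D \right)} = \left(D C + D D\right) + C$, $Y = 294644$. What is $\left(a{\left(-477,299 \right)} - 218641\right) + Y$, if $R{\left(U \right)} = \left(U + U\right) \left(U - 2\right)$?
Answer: $-31459096701$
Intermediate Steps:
$R{\left(U \right)} = 2 U \left(-2 + U\right)$
$K{\left(C,D \right)} = C + D^{2} + C D$ ($K{\left(C,D \right)} = \left(C D + D^{2}\right) + C = \left(D^{2} + C D\right) + C = C + D^{2} + C D$)
$a{\left(v,w \right)} = -7 - v - 4 w^{2} \left(-2 + w\right)^{2} - 2 v w \left(-2 + w\right)$ ($a{\left(v,w \right)} = -7 - \left(v + \left(2 w \left(-2 + w\right)\right)^{2} + v 2 w \left(-2 + w\right)\right) = -7 - \left(v + 4 w^{2} \left(-2 + w\right)^{2} + 2 v w \left(-2 + w\right)\right) = -7 - v - 4 w^{2} \left(-2 + w\right)^{2} - 2 v w \left(-2 + w\right)$)
$\left(a{\left(-477,299 \right)} - 218641\right) + Y = \left(\left(-7 - -477 - 4 \cdot 299^{2} \left(-2 + 299\right)^{2} - \left(-954\right) 299 \left(-2 + 299\right)\right) - 218641\right) + 294644 = \left(\left(-7 + 477 - 357604 \cdot 297^{2} - \left(-954\right) 299 \cdot 297\right) - 218641\right) + 294644 = \left(\left(-7 + 477 - 357604 \cdot 88209 + 84718062\right) - 218641\right) + 294644 = \left(\left(-7 + 477 - 31543891236 + 84718062\right) - 218641\right) + 294644 = \left(-31459172704 - 218641\right) + 294644 = -31459391345 + 294644 = -31459096701$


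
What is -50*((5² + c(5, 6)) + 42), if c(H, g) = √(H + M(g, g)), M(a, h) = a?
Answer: -3350 - 50*√11 ≈ -3515.8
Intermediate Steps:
c(H, g) = √(H + g)
-50*((5² + c(5, 6)) + 42) = -50*((5² + √(5 + 6)) + 42) = -50*((25 + √11) + 42) = -50*(67 + √11) = -3350 - 50*√11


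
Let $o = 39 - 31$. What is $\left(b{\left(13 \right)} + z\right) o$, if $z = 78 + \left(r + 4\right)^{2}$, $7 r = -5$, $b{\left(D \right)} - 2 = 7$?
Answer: $\frac{38336}{49} \approx 782.37$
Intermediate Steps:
$b{\left(D \right)} = 9$ ($b{\left(D \right)} = 2 + 7 = 9$)
$r = - \frac{5}{7}$ ($r = \frac{1}{7} \left(-5\right) = - \frac{5}{7} \approx -0.71429$)
$o = 8$
$z = \frac{4351}{49}$ ($z = 78 + \left(- \frac{5}{7} + 4\right)^{2} = 78 + \left(\frac{23}{7}\right)^{2} = 78 + \frac{529}{49} = \frac{4351}{49} \approx 88.796$)
$\left(b{\left(13 \right)} + z\right) o = \left(9 + \frac{4351}{49}\right) 8 = \frac{4792}{49} \cdot 8 = \frac{38336}{49}$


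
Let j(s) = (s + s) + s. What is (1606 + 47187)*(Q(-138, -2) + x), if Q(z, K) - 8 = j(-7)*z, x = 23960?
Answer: 1310872738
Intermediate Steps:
j(s) = 3*s (j(s) = 2*s + s = 3*s)
Q(z, K) = 8 - 21*z (Q(z, K) = 8 + (3*(-7))*z = 8 - 21*z)
(1606 + 47187)*(Q(-138, -2) + x) = (1606 + 47187)*((8 - 21*(-138)) + 23960) = 48793*((8 + 2898) + 23960) = 48793*(2906 + 23960) = 48793*26866 = 1310872738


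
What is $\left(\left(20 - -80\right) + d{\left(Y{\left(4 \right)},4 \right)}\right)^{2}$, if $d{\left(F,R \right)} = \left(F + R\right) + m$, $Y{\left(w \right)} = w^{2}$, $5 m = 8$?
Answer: $\frac{369664}{25} \approx 14787.0$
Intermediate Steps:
$m = \frac{8}{5}$ ($m = \frac{1}{5} \cdot 8 = \frac{8}{5} \approx 1.6$)
$d{\left(F,R \right)} = \frac{8}{5} + F + R$ ($d{\left(F,R \right)} = \left(F + R\right) + \frac{8}{5} = \frac{8}{5} + F + R$)
$\left(\left(20 - -80\right) + d{\left(Y{\left(4 \right)},4 \right)}\right)^{2} = \left(\left(20 - -80\right) + \left(\frac{8}{5} + 4^{2} + 4\right)\right)^{2} = \left(\left(20 + 80\right) + \left(\frac{8}{5} + 16 + 4\right)\right)^{2} = \left(100 + \frac{108}{5}\right)^{2} = \left(\frac{608}{5}\right)^{2} = \frac{369664}{25}$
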